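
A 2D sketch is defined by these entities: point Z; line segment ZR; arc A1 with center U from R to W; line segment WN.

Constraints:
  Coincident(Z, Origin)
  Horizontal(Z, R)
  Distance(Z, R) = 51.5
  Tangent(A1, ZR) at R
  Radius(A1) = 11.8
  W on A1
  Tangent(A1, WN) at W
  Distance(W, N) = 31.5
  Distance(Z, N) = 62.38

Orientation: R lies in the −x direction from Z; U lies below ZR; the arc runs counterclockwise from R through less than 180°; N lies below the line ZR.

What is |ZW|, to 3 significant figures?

64.0

Z is at the origin; ZR is horizontal with |ZR| = 51.5 and R on the −x side, so R = (-51.5, 0.00). Tangency of A1 to ZR means the radius UR is perpendicular to ZR, so U = R + (0, -11.8) = (-51.5, -11.8). Since UW ⟂ WN (tangency), |UN| = √(11.8² + 31.5²) = 33.6 regardless of where W sits on A1. So N lies on both circle(Z, 62.38) and circle(U, 33.6); the below-ZR intersection is N = (-43.7, -44.5). W is the foot of the tangent from N: W = (-61.3, -18.4).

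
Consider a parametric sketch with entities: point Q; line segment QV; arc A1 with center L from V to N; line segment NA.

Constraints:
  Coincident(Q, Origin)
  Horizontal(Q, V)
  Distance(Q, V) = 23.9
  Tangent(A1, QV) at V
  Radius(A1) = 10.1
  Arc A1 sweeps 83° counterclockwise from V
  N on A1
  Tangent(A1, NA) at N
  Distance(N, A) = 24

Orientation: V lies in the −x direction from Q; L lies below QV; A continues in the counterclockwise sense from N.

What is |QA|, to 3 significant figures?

49.3

Q is at the origin; QV is horizontal with |QV| = 23.9 and V on the −x side, so V = (-23.9, 0.00). Since A1 is tangent to QV there, LV ⟂ QV, so L = V + (0, -10.1) = (-23.9, -10.1). On A1, V sits at bearing 90° from L; an 83° counterclockwise sweep puts N at bearing 173°, so N = L + 10.1·(cos 173°, sin 173°) = (-33.9, -8.87). A1 meets NA tangentially, so LN is at right angles to NA, so NA runs along (−sin 173°, cos 173°); with |NA| = 24.0, A = (-36.8, -32.7). Then |QA| = |A − Q| = 49.3.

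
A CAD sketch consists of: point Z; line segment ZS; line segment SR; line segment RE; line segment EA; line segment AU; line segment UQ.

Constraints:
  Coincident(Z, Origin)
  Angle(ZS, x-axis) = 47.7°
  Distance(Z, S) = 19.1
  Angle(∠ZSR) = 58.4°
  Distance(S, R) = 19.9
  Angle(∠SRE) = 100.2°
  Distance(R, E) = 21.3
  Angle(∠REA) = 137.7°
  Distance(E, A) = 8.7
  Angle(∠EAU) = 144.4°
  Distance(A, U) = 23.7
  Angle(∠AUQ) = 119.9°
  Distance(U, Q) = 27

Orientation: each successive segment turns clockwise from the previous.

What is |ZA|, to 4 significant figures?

15.08

∠SRE = 100.2° gives RE at -153.7° from the x-axis; with |RE| = 21.3, E = (-0.7221, -14.43). ∠REA = 137.7° gives EA at 164.0° from the x-axis; with |EA| = 8.7, A = (-9.085, -12.03). Then |ZA| = |A − Z| = 15.08.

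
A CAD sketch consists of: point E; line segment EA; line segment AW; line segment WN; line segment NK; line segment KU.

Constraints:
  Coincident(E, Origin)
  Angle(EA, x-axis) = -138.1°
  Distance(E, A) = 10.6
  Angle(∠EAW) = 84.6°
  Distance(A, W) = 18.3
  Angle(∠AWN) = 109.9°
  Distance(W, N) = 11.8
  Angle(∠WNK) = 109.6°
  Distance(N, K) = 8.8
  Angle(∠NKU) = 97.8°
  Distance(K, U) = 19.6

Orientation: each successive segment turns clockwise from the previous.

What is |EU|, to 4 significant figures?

7.153

E is at the origin; EA runs at -138.1° with length 10.6, so A = (-7.890, -7.079). ∠EAW = 84.6° gives AW at 126.5° from the x-axis; with |AW| = 18.3, W = (-18.77, 7.632). ∠AWN = 109.9° gives WN at 56.40° from the x-axis; with |WN| = 11.8, N = (-12.24, 17.46). ∠WNK = 109.6° gives NK at -14.00° from the x-axis; with |NK| = 8.8, K = (-3.706, 15.33). ∠NKU = 97.8° gives KU at -96.20° from the x-axis; with |KU| = 19.6, U = (-5.823, -4.154). Then |EU| = |U − E| = 7.153.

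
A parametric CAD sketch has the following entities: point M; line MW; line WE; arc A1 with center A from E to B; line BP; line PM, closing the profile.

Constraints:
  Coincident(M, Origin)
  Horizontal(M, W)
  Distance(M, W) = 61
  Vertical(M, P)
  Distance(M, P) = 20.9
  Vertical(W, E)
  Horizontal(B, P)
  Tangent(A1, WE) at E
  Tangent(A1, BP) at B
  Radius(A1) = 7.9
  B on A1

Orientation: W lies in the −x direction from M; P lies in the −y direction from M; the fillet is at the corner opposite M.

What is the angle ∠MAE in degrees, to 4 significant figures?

166.2°

M is at the origin; MW is horizontal with |MW| = 61.0 and W on the −x side, so W = (-61.00, 0.000). M and P share the same x with |MP| = 20.9 and P on the −y side, so P = (0.000, -20.90). The virtual corner opposite M is at (-61.00, -20.90). The tangent condition forces AE to be normal to WE and the tangent condition forces AB to be normal to BP, with radius 7.9, so the center A sits 7.9 in from both sides at A = (-53.10, -13.00). That places the tangent points at E = (-61.00, -13.00) on WE and B = (-53.10, -20.90) on BP. Then cos ∠MAE = AM·AE / (|AM||AE|), giving 166.2°.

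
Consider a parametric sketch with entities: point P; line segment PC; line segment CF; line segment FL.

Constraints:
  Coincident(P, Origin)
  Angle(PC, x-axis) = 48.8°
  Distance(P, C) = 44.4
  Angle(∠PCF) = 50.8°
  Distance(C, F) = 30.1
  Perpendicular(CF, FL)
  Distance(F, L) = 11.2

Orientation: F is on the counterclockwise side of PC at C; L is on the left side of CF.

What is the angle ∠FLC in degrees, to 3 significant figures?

69.6°

∠PCF = 50.8°, so CF runs at 48.8° + (180° − 50.8°) = 178° from the x-axis; with |CF| = 30.1, F = C + 30.1·(cos 178°, sin 178°) = (-0.836, 34.5). The perpendicularity gives FL at right angles to CF; with |FL| = 11.2 on the left of CF, L = F + 11.2·(-0.0349, -0.999) = (-1.23, 23.3). Then cos ∠FLC = LF·LC / (|LF||LC|), giving 69.6°.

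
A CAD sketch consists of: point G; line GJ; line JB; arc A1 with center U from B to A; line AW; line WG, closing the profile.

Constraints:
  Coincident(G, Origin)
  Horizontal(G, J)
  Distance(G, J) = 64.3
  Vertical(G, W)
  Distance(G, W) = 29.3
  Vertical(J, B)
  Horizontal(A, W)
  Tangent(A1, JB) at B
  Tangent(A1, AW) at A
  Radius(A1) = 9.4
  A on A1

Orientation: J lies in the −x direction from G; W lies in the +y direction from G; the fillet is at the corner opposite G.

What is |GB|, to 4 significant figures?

67.31

G is at the origin; G and J share the same y with |GJ| = 64.3 and J on the −x side, so J = (-64.30, 0.000). G and W share the same x with |GW| = 29.3 and W on the +y side, so W = (0.000, 29.30). The virtual corner opposite G is at (-64.30, 29.30). Since A1 is tangent to JB there, UB ⟂ JB and A1 meets AW tangentially, so UA is at right angles to AW, with radius 9.4, so the center U sits 9.4 in from both sides at U = (-54.90, 19.90). That places the tangent points at B = (-64.30, 19.90) on JB and A = (-54.90, 29.30) on AW. Then |GB| = |B − G| = 67.31.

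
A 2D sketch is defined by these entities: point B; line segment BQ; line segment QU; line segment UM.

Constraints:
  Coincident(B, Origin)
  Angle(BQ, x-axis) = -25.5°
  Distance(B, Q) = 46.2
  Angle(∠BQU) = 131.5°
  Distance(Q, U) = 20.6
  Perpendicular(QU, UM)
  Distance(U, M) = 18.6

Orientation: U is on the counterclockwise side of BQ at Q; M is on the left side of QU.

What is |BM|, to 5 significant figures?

53.655

∠BQU = 131.5°, so QU runs at -25.5° + (180° − 131.5°) = 23.000° from the x-axis; with |QU| = 20.6, U = Q + 20.6·(cos 23.000°, sin 23.000°) = (60.662, -11.841). The perpendicularity gives UM at right angles to QU; with |UM| = 18.6 on the left of QU, M = U + 18.6·(-0.39073, 0.92050) = (53.394, 5.2808). Then |BM| = |M − B| = 53.655.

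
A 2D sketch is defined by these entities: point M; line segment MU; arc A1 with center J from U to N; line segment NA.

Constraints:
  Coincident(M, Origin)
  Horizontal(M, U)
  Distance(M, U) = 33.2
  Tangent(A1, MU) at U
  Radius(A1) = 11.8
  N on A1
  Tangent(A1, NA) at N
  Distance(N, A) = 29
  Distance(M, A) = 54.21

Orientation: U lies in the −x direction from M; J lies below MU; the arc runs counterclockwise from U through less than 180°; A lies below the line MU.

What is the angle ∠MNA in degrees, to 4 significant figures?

87.62°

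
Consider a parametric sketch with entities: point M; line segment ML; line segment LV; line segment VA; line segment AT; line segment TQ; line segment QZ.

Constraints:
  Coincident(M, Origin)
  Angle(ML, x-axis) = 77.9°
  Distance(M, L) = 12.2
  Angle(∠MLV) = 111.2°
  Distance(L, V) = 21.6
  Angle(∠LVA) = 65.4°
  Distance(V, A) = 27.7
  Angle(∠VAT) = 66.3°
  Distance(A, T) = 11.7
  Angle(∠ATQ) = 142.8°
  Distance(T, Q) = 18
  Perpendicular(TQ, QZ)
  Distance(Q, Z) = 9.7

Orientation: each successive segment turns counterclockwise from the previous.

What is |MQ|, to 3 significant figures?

13.9

M is at the origin; ML runs at 77.9° with length 12.2, so L = (2.56, 11.9). ∠MLV = 111.2° gives LV at 147° from the x-axis; with |LV| = 21.6, V = (-15.5, 23.8). ∠LVA = 65.4° gives VA at -98.7° from the x-axis; with |VA| = 27.7, A = (-19.7, -3.59). ∠VAT = 66.3° gives AT at 15.0° from the x-axis; with |AT| = 11.7, T = (-8.38, -0.565). ∠ATQ = 142.8° gives TQ at 52.2° from the x-axis; with |TQ| = 18.0, Q = (2.65, 13.7). Then |MQ| = |Q − M| = 13.9.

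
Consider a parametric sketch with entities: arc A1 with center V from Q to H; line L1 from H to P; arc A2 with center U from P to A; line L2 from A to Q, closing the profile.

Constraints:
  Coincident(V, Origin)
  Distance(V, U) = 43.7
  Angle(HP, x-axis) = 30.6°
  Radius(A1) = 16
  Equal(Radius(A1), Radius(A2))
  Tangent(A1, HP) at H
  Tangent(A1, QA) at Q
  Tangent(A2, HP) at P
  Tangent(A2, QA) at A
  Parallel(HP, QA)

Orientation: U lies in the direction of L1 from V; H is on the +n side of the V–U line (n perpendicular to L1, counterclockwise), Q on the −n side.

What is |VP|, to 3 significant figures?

46.5

Tangency of A1 to both parallel lines with radius 16.0 puts H and Q at V ± 16.0·n: H = (-8.14, 13.8), Q = (8.14, -13.8). Equal radii place P and A the same way about U: P = U + 16.0·n = (29.5, 36.0), A = U − 16.0·n = (45.8, 8.47). Then |VP| = |P − V| = 46.5.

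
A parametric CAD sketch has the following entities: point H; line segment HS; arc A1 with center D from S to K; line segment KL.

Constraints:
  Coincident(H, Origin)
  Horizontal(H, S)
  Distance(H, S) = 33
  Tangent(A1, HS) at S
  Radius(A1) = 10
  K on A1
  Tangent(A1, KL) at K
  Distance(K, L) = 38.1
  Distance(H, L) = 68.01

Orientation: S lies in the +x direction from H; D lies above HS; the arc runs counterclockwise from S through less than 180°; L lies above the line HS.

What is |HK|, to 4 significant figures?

43.48

Checks: |DK| = 10.00 ✓; ∠(DK, KL) = 90.00° ✓; |KL| = 38.10 ✓; |HL| = 68.01 ✓.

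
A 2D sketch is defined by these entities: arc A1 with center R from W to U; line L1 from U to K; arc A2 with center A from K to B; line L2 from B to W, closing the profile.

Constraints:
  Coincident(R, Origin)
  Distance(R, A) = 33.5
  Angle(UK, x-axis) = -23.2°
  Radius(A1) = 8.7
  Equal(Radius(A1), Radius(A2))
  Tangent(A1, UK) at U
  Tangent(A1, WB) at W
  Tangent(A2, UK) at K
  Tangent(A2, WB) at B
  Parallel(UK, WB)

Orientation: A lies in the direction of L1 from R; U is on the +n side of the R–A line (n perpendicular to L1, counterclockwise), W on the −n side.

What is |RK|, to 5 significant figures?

34.611

The slot axis is L1's direction at -23.2°, so u = (cos -23.2°, sin -23.2°) = (0.91914, -0.39394) and n = (−sin -23.2°, cos -23.2°) = (0.39394, 0.91914). R is at the origin and A lies 33.5 along u from R, so A = 33.5·u = (30.791, -13.197). Tangency of A1 to both parallel lines with radius 8.7 puts U and W at R ± 8.7·n: U = (3.4273, 7.9965), W = (-3.4273, -7.9965). Equal radii place K and B the same way about A: K = A + 8.7·n = (34.218, -5.2006), B = A − 8.7·n = (27.364, -21.194). Then |RK| = |K − R| = 34.611.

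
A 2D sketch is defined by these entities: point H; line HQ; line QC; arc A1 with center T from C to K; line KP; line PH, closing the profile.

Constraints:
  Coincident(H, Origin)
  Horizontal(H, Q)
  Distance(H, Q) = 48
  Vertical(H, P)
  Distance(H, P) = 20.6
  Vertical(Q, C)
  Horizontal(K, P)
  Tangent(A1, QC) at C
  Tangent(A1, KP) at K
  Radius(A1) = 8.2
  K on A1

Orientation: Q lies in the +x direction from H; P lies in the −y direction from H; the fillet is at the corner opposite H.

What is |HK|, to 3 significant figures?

44.8

The virtual corner opposite H is at (48.0, -20.6). The tangent condition forces TC to be normal to QC and since A1 is tangent to KP there, TK ⟂ KP, with radius 8.2, so the center T sits 8.2 in from both sides at T = (39.8, -12.4). That places the tangent points at C = (48.0, -12.4) on QC and K = (39.8, -20.6) on KP. Then |HK| = |K − H| = 44.8.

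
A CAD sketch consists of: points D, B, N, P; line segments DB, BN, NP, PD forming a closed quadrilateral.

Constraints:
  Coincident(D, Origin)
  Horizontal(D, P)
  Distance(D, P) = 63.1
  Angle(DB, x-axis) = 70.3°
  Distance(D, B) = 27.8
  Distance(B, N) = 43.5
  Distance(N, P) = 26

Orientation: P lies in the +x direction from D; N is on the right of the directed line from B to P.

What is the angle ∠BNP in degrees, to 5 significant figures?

116.34°

D is at the origin; DP is horizontal with |DP| = 63.1 and P in +x, so P = (63.1, 0). DB runs at 70.3° with |DB| = 27.8, so B = (9.3712, 26.173). N is determined by |BN| = 43.5 and |NP| = 26.0 together: it lies at the intersection of circle(B, 43.5) and circle(P, 26.0). With |BP| = 59.765, the foot of the radical line on BP is 40.058 from B and the perpendicular offset is √(43.5² − 40.058²) = 16.960. Taking the right-of-BP solution: N = (37.956, -6.6167).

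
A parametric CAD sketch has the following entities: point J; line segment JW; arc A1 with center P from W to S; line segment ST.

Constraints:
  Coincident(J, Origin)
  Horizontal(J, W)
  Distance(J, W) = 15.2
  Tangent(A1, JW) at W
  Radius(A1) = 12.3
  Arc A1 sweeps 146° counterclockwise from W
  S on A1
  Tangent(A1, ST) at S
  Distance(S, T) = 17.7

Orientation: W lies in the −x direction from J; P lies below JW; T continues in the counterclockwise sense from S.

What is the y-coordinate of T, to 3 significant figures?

-32.4

J is at the origin; J and W share the same y with |JW| = 15.2 and W on the −x side, so W = (-15.2, 0.00). Tangency of A1 to JW means the radius PW is perpendicular to JW, so P = W + (0, -12.3) = (-15.2, -12.3). On A1, W sits at bearing 90° from P; a 146° counterclockwise sweep puts S at bearing 236°, so S = P + 12.3·(cos 236°, sin 236°) = (-22.1, -22.5). Since A1 is tangent to ST there, PS ⟂ ST, so ST runs along (−sin 236°, cos 236°); with |ST| = 17.7, T = (-7.40, -32.4). So T.y = -32.4.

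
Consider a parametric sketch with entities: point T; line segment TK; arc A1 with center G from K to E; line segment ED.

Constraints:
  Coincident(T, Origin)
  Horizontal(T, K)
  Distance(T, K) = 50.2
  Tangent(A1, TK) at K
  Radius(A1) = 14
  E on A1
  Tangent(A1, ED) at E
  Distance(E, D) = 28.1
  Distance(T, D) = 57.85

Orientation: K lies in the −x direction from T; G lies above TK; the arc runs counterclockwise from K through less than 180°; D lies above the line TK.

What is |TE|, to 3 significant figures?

39.3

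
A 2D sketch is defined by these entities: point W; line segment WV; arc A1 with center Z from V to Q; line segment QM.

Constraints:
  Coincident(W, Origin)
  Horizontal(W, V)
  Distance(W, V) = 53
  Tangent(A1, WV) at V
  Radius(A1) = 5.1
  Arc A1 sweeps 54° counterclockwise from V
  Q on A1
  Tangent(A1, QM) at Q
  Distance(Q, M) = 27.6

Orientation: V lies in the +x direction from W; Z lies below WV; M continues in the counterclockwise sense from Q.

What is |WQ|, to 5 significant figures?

48.919

W is at the origin; W and V share the same y with |WV| = 53.0 and V on the +x side, so V = (53.000, 0.0000). Tangency of A1 to WV means the radius ZV is perpendicular to WV, so Z = V + (0, -5.1) = (53.000, -5.1000). On A1, V sits at bearing 90° from Z; a 54° counterclockwise sweep puts Q at bearing 144°, so Q = Z + 5.1·(cos 144°, sin 144°) = (48.874, -2.1023). Then |WQ| = |Q − W| = 48.919.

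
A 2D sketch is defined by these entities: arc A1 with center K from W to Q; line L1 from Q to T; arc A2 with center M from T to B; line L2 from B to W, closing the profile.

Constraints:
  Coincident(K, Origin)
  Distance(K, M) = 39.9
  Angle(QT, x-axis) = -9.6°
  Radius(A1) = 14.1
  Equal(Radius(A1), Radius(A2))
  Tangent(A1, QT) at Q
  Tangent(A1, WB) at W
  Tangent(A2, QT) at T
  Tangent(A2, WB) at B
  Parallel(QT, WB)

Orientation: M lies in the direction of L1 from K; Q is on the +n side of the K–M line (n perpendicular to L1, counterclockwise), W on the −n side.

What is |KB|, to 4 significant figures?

42.32

The slot axis is L1's direction at -9.6°, so u = (cos -9.6°, sin -9.6°) = (0.9860, -0.1668) and n = (−sin -9.6°, cos -9.6°) = (0.1668, 0.9860). K is at the origin and M lies 39.9 along u from K, so M = 39.9·u = (39.34, -6.654). Tangency of A1 to both parallel lines with radius 14.1 puts Q and W at K ± 14.1·n: Q = (2.351, 13.90), W = (-2.351, -13.90). Equal radii place T and B the same way about M: T = M + 14.1·n = (41.69, 7.248), B = M − 14.1·n = (36.99, -20.56). Then |KB| = |B − K| = 42.32.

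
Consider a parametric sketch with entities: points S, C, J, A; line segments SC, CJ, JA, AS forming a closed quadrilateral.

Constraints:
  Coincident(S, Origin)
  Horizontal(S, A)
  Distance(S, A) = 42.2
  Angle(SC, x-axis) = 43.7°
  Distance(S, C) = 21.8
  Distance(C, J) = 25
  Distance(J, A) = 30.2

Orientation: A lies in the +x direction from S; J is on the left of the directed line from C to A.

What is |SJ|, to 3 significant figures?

46.7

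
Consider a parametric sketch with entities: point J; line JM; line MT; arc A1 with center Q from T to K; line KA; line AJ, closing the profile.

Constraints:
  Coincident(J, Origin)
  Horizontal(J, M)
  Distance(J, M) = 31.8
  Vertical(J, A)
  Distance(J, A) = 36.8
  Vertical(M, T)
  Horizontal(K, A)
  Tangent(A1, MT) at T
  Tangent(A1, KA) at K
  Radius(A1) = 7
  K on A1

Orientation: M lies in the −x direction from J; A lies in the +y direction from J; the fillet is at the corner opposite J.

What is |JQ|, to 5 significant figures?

38.770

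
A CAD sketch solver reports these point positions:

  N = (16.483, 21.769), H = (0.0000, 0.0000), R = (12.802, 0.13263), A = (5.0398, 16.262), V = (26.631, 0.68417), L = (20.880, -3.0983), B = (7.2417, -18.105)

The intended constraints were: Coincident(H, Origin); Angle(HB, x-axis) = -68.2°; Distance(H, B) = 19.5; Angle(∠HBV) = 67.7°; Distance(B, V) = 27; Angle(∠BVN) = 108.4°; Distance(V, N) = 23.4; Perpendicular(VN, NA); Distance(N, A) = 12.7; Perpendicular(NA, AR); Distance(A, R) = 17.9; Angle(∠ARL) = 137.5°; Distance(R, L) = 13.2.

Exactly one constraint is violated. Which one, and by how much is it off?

Distance(R, L) = 13.2 — off by 4.50.

H = (0.00, 0.00) ✓; HB at -68.20° ✓; |HB| = 19.50 ✓; ∠HBV = 67.70° ✓; |BV| = 27.00 ✓; ∠BVN = 108.4° ✓; |VN| = 23.40 ✓; ∠(VN, NA) = 90.00° ✓; |NA| = 12.70 ✓; ∠(NA, AR) = 90.00° ✓; |AR| = 17.90 ✓; ∠ARL = 137.5° ✓; |RL| = 8.700 ✗.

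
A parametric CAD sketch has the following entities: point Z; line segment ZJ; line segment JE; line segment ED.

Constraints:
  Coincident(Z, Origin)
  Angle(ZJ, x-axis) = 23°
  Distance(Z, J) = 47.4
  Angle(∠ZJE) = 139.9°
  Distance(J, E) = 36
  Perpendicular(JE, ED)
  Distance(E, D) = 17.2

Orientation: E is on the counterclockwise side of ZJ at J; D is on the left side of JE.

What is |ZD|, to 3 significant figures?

73.5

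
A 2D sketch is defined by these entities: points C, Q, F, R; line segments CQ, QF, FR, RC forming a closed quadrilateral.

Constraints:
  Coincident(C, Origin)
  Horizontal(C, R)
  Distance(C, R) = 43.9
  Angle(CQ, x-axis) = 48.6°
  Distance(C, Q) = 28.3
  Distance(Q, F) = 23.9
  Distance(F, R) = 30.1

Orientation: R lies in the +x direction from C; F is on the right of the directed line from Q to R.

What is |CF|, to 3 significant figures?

14.0

C is at the origin; C and R share the same y with |CR| = 43.9 and R in +x, so R = (43.9, 0). CQ runs at 48.6° with |CQ| = 28.3, so Q = (18.7, 21.2). F is determined by |QF| = 23.9 and |FR| = 30.1 together: it lies at the intersection of circle(Q, 23.9) and circle(R, 30.1). With |QR| = 32.9, the foot of the radical line on QR is 11.4 from Q and the perpendicular offset is √(23.9² − 11.4²) = 21.0. Taking the right-of-QR solution: F = (13.9, -2.18).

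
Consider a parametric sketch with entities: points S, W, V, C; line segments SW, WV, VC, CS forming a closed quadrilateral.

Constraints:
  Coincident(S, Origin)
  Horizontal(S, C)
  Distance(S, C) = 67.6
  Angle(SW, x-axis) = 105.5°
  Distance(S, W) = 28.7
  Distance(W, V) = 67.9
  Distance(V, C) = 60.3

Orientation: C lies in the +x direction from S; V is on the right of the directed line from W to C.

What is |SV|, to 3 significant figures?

39.6

Checks: |WV| = 67.90 ✓; |VC| = 60.30 ✓.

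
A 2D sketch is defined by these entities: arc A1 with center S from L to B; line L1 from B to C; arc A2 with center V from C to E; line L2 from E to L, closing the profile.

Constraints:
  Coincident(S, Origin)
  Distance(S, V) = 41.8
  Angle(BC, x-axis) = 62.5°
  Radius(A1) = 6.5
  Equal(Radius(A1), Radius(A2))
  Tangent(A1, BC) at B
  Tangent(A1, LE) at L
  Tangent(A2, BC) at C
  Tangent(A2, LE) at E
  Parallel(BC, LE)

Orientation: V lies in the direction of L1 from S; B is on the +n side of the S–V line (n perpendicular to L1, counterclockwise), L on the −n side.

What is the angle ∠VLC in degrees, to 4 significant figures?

8.437°

Tangency of A1 to both parallel lines with radius 6.5 puts B and L at S ± 6.5·n: B = (-5.766, 3.001), L = (5.766, -3.001). Equal radii place C and E the same way about V: C = V + 6.5·n = (13.54, 40.08), E = V − 6.5·n = (25.07, 34.08). Then cos ∠VLC = LV·LC / (|LV||LC|), giving 8.437°.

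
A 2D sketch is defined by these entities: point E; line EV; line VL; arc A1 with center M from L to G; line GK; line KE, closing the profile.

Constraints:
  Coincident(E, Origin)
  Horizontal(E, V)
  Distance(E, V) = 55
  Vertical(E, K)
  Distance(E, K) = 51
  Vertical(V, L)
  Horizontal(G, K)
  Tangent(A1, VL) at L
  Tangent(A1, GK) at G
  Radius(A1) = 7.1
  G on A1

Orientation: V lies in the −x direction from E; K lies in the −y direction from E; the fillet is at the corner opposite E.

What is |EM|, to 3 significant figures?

65.0

E is at the origin; EV is horizontal with |EV| = 55.0 and V on the −x side, so V = (-55.0, 0.00). E and K share the same x with |EK| = 51.0 and K on the −y side, so K = (0.00, -51.0). The virtual corner opposite E is at (-55.0, -51.0). A1 meets VL tangentially, so ML is at right angles to VL and A1 meets GK tangentially, so MG is at right angles to GK, with radius 7.1, so the center M sits 7.1 in from both sides at M = (-47.9, -43.9). Then |EM| = |M − E| = 65.0.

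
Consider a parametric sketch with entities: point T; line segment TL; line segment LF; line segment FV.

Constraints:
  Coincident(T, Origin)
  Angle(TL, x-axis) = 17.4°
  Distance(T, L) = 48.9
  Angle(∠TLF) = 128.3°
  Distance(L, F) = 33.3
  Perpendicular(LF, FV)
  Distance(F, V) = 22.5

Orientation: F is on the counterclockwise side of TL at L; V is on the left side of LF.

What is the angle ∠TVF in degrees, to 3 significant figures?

104°

∠TLF = 128.3°, so LF runs at 17.4° + (180° − 128.3°) = 69.1° from the x-axis; with |LF| = 33.3, F = L + 33.3·(cos 69.1°, sin 69.1°) = (58.5, 45.7). LF is perpendicular to FV; with |FV| = 22.5 on the left of LF, V = F + 22.5·(-0.934, 0.357) = (37.5, 53.8). Then cos ∠TVF = VT·VF / (|VT||VF|), giving 104°.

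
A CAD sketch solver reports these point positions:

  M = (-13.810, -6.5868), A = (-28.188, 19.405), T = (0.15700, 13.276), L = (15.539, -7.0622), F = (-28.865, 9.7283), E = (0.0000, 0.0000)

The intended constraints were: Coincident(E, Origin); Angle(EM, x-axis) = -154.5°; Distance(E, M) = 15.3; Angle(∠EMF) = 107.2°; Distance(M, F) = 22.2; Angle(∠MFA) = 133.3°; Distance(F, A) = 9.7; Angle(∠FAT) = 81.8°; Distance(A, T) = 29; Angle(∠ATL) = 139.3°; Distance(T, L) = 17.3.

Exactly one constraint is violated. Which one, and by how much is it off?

Distance(T, L) = 17.3 — off by 8.20.

E = (0.00, 0.00) ✓; EM at -154.5° ✓; |EM| = 15.30 ✓; ∠EMF = 107.2° ✓; |MF| = 22.20 ✓; ∠MFA = 133.3° ✓; |FA| = 9.700 ✓; ∠FAT = 81.80° ✓; |AT| = 29.00 ✓; ∠ATL = 139.3° ✓; |TL| = 25.50 ✗.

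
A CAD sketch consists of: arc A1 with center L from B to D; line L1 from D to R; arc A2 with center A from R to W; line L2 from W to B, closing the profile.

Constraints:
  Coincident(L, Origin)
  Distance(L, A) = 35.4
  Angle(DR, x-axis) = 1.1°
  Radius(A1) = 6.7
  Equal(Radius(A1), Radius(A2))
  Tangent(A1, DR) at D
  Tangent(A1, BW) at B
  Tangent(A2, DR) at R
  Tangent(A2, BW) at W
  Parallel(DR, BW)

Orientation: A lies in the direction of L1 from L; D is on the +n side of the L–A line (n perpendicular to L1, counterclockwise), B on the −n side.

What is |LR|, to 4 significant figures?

36.03

Tangency of A1 to both parallel lines with radius 6.7 puts D and B at L ± 6.7·n: D = (-0.1286, 6.699), B = (0.1286, -6.699). Equal radii place R and W the same way about A: R = A + 6.7·n = (35.26, 7.378), W = A − 6.7·n = (35.52, -6.019). Then |LR| = |R − L| = 36.03.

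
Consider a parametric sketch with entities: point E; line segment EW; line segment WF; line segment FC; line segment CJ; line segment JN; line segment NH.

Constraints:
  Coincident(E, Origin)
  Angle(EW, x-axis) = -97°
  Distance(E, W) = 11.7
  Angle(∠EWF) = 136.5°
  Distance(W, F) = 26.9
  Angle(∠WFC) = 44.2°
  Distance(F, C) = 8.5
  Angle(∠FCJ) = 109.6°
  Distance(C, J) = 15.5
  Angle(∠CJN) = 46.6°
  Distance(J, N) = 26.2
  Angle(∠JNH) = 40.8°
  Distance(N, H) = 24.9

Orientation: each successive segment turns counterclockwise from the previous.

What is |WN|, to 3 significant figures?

33.0

E is at the origin; EW runs at -97.0° with length 11.7, so W = (-1.43, -11.6). ∠EWF = 136.5° gives WF at -53.5° from the x-axis; with |WF| = 26.9, F = (14.6, -33.2). ∠WFC = 44.2° gives FC at 82.3° from the x-axis; with |FC| = 8.5, C = (15.7, -24.8). ∠FCJ = 109.6° gives CJ at 153° from the x-axis; with |CJ| = 15.5, J = (1.94, -17.7). ∠CJN = 46.6° gives JN at -73.9° from the x-axis; with |JN| = 26.2, N = (9.21, -42.9). Then |WN| = |N − W| = 33.0.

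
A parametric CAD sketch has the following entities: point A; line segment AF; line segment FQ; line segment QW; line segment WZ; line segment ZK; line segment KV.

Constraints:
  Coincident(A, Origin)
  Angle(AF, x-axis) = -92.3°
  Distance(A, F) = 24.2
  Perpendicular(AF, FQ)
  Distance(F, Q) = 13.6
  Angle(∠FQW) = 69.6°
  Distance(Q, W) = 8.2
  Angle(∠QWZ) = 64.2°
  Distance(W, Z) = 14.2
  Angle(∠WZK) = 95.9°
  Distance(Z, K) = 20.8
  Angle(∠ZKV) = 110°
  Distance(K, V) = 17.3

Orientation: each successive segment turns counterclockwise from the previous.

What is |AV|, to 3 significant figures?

47.7

∠WZK = 95.9° gives ZK at -52.0° from the x-axis; with |ZK| = 20.8, K = (12.6, -43.2). ∠ZKV = 110.0° gives KV at 18.0° from the x-axis; with |KV| = 17.3, V = (29.1, -37.8). Then |AV| = |V − A| = 47.7.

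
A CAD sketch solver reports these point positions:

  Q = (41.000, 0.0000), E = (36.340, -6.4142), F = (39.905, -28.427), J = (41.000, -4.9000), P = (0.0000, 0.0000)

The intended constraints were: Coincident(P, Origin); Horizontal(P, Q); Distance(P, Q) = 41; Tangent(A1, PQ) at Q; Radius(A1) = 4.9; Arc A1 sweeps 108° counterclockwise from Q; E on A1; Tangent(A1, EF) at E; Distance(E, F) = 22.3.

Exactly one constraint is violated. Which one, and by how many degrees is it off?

Tangent(A1, EF) at E — off by 8.80°.

P = (0.00, 0.00) ✓; P.y = 0.00, Q.y = 0.00 ✓; |PQ| = 41.00 ✓; ∠(JQ, QP) = 90.00° ✓; |JQ| = 4.900 ✓; bearing(J→E) − bearing(J→Q) = 108.0° ✓; |JE| = 4.900 ✓; ∠(JE, EF) = 98.80° ✗; |EF| = 22.30 ✓.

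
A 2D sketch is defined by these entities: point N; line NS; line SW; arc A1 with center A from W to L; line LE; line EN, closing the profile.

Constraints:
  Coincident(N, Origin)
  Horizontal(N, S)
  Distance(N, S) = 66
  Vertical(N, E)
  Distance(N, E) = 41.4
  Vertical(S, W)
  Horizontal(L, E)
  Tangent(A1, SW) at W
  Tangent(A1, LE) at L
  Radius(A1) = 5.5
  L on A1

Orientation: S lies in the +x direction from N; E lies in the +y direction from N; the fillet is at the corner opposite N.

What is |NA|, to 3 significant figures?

70.3

NE is vertical with |NE| = 41.4 and E on the +y side, so E = (0.00, 41.4). The virtual corner opposite N is at (66.0, 41.4). A1 meets SW tangentially, so AW is at right angles to SW and since A1 is tangent to LE there, AL ⟂ LE, with radius 5.5, so the center A sits 5.5 in from both sides at A = (60.5, 35.9). Then |NA| = |A − N| = 70.3.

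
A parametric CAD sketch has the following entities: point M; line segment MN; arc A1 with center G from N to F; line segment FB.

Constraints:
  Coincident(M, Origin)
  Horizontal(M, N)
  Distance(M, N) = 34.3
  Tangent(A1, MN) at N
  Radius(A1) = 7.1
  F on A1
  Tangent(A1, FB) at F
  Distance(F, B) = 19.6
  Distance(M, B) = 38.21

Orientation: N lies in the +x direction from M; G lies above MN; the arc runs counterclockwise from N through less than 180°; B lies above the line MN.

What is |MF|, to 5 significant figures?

41.438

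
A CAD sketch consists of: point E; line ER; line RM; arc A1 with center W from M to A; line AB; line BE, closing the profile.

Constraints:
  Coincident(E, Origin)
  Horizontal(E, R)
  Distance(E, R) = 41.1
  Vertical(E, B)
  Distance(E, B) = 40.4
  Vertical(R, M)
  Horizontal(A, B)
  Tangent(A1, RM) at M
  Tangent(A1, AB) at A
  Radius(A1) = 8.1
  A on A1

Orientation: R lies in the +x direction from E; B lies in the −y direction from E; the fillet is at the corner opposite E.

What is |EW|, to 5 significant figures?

46.177

EB is vertical with |EB| = 40.4 and B on the −y side, so B = (0.0000, -40.400). The virtual corner opposite E is at (41.100, -40.400). Since A1 is tangent to RM there, WM ⟂ RM and since A1 is tangent to AB there, WA ⟂ AB, with radius 8.1, so the center W sits 8.1 in from both sides at W = (33.000, -32.300). Then |EW| = |W − E| = 46.177.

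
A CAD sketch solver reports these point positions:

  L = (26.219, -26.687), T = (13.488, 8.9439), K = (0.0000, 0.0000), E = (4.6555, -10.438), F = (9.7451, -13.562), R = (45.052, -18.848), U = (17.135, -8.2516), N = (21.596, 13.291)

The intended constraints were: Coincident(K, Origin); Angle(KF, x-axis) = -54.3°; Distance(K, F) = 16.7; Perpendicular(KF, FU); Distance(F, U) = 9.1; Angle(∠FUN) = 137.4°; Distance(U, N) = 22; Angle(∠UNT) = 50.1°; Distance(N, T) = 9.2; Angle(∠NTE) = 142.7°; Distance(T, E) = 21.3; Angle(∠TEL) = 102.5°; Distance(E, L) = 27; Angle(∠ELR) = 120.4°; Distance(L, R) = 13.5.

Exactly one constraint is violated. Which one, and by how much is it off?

Distance(L, R) = 13.5 — off by 6.90.

K = (0.00, 0.00) ✓; KF at -54.30° ✓; |KF| = 16.70 ✓; ∠(KF, FU) = 90.00° ✓; |FU| = 9.100 ✓; ∠FUN = 137.4° ✓; |UN| = 22.00 ✓; ∠UNT = 50.10° ✓; |NT| = 9.200 ✓; ∠NTE = 142.7° ✓; |TE| = 21.30 ✓; ∠TEL = 102.5° ✓; |EL| = 27.00 ✓; ∠ELR = 120.4° ✓; |LR| = 20.40 ✗.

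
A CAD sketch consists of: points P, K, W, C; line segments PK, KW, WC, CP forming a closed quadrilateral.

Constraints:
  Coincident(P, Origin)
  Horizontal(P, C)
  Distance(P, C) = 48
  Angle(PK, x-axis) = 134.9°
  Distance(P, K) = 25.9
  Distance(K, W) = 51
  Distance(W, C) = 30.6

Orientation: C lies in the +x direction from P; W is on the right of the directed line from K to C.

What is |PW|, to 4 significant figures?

25.33

Checks: |KW| = 51.00 ✓; |WC| = 30.60 ✓.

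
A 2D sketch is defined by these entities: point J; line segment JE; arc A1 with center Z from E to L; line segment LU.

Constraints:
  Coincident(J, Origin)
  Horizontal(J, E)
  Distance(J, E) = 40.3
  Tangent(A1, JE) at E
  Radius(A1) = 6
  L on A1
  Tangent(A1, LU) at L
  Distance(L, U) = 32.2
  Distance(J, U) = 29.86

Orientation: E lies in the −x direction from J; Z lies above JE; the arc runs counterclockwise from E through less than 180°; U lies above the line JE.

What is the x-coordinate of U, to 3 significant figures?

-14.5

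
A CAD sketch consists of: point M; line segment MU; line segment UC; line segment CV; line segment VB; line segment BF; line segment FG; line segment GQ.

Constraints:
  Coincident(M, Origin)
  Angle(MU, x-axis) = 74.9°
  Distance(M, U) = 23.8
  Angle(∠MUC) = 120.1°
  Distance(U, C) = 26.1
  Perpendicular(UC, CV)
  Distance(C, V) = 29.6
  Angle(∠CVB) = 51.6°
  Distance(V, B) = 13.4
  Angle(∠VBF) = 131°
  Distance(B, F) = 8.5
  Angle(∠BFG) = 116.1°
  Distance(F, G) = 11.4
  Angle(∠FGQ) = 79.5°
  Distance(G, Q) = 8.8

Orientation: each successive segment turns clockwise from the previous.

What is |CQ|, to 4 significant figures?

15.78

∠BFG = 116.1° gives FG at 43.70° from the x-axis; with |FG| = 11.4, G = (32.45, 22.44). ∠FGQ = 79.5° gives GQ at -56.80° from the x-axis; with |GQ| = 8.8, Q = (37.26, 15.08). Then |CQ| = |Q − C| = 15.78.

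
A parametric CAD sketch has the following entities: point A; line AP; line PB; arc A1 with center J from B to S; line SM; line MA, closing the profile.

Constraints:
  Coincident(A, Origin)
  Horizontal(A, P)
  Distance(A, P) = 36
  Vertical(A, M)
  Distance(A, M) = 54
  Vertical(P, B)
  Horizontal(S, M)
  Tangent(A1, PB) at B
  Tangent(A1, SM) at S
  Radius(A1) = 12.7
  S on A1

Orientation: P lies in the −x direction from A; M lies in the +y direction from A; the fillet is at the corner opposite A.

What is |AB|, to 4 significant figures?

54.79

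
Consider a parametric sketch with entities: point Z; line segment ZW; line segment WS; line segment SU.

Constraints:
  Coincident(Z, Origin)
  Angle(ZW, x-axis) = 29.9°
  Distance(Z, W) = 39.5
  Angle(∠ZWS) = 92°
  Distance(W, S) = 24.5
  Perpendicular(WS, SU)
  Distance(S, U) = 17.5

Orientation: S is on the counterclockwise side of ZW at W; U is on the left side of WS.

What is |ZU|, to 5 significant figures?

33.951

Z is at the origin; ZW runs at 29.9° with length 39.5, so W = 39.5·(cos 29.9°, sin 29.9°) = (34.242, 19.690). ∠ZWS = 92.0°, so WS runs at 29.9° + (180° − 92.0°) = 117.90° from the x-axis; with |WS| = 24.5, S = W + 24.5·(cos 117.90°, sin 117.90°) = (22.778, 41.343). The perpendicularity gives SU at right angles to WS; with |SU| = 17.5 on the left of WS, U = S + 17.5·(-0.88377, -0.46793) = (7.3122, 33.154). Then |ZU| = |U − Z| = 33.951.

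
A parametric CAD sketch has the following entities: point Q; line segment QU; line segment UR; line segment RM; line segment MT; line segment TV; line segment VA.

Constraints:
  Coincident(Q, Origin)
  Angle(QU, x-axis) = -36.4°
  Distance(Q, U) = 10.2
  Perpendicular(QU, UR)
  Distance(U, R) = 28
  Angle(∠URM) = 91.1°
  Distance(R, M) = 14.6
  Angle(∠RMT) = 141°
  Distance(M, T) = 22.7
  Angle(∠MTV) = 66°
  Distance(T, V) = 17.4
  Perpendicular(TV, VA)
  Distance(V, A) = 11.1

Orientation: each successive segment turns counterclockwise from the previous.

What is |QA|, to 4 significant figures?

16.03

∠MTV = 66.0° gives TV at -64.50° from the x-axis; with |TV| = 17.4, V = (-1.959, 9.073). TV is perpendicular to VA, so VA runs at 25.50°; with |VA| = 11.1, A = (8.060, 13.85). Then |QA| = |A − Q| = 16.03.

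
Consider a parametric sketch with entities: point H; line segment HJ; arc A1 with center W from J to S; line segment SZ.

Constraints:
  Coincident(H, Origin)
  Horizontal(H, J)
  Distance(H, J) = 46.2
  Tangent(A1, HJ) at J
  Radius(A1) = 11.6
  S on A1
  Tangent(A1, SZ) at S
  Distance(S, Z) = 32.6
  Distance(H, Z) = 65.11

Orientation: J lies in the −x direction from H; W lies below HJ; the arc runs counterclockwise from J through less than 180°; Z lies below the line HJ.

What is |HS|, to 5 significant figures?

59.182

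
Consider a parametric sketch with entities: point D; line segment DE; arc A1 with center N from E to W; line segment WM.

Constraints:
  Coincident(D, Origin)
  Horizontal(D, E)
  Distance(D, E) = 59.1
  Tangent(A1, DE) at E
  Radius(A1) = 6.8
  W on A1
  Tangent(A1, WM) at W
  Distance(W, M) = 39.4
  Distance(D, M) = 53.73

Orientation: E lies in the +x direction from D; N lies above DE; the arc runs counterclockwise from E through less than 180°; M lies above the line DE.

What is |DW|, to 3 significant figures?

65.0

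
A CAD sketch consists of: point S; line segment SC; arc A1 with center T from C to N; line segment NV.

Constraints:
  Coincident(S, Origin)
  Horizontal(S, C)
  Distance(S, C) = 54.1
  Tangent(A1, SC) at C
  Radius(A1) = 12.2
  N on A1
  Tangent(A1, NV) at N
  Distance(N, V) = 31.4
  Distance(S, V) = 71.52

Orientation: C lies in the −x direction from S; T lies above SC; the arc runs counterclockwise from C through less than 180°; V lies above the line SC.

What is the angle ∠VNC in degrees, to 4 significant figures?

123.7°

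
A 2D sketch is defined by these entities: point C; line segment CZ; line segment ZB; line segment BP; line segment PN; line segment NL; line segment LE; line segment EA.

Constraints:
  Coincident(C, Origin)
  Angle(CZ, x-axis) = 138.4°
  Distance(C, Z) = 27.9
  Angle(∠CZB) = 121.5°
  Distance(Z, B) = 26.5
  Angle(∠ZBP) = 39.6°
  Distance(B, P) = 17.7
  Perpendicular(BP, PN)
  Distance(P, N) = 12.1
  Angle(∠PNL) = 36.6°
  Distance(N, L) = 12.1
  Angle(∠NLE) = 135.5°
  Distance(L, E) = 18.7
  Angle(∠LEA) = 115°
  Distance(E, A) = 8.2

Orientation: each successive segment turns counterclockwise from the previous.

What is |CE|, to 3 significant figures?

41.4

∠PNL = 36.6° gives NL at -149° from the x-axis; with |NL| = 12.1, L = (-35.6, 8.97). ∠NLE = 135.5° gives LE at -105° from the x-axis; with |LE| = 18.7, E = (-40.4, -9.11). Then |CE| = |E − C| = 41.4.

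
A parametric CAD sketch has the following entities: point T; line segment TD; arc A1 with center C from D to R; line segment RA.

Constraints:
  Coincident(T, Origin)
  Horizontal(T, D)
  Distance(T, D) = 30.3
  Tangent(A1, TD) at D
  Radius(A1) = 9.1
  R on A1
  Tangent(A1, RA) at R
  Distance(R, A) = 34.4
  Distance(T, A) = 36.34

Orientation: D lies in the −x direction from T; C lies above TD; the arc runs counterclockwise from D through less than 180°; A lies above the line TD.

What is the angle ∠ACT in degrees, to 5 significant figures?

65.142°

Checks: ∠(CD, DT) = 90.00° ✓; |CD| = 9.100 ✓; |CR| = 9.100 ✓; ∠(CR, RA) = 90.00° ✓; |RA| = 34.40 ✓; |TA| = 36.34 ✓.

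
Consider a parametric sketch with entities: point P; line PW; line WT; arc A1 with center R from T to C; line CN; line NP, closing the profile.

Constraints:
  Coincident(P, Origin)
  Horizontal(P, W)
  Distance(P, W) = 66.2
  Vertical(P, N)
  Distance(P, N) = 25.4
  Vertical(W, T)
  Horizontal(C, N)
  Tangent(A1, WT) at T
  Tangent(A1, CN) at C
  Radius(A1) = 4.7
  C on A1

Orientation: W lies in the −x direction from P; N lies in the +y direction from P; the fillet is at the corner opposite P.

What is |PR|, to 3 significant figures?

64.9

P and N share the same x with |PN| = 25.4 and N on the +y side, so N = (0.00, 25.4). The virtual corner opposite P is at (-66.2, 25.4). A1 meets WT tangentially, so RT is at right angles to WT and since A1 is tangent to CN there, RC ⟂ CN, with radius 4.7, so the center R sits 4.7 in from both sides at R = (-61.5, 20.7). Then |PR| = |R − P| = 64.9.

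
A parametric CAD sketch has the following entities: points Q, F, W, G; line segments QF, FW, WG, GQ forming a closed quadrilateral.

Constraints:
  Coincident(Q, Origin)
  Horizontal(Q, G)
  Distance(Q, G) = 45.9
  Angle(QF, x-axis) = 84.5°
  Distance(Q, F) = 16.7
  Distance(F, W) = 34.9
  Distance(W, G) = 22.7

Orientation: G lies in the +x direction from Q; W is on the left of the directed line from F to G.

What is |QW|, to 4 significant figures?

41.70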